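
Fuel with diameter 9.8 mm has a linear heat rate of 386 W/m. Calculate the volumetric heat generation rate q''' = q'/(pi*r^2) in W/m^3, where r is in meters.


r = D / 2 / 1000 = 9.8 / 2 / 1000 = 0.0049 m
q''' = q' / (pi * r^2)
q''' = 386 / (pi * 0.0049^2)
q''' = 5.1174e+06 W/m^3

5.1174e+06


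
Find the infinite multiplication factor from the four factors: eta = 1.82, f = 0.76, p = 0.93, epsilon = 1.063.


k_inf = eta * f * p * epsilon
k_inf = 1.82 * 0.76 * 0.93 * 1.063
k_inf = 1.3674

1.3674


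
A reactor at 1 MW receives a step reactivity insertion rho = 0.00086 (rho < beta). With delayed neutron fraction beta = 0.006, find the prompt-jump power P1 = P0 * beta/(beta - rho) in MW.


P1/P0 = beta / (beta - rho)
P1/P0 = 0.006 / (0.006 - 0.00086) = 1.167315
P1 = 1 * 1.167315 = 1.1673 MW

1.1673


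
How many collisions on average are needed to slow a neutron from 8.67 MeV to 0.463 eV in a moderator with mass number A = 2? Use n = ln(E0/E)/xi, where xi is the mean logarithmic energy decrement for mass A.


xi = 1 + (A-1)^2/(2A)*ln((A-1)/(A+1)) = 0.7253469 (for A = 2)
n = ln(E0/E) / xi
n = ln(8.67e6 / 0.463) / 0.7253469
n = ln(1.872570e+07) / 0.7253469 = 23.086

23.086


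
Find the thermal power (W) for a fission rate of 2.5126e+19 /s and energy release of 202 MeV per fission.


P = fission_rate * E_MeV * 1.602e-13
P = 2.5126e+19 * 202 * 1.602e-13
P = 8.1309e+08 W

8.1309e+08


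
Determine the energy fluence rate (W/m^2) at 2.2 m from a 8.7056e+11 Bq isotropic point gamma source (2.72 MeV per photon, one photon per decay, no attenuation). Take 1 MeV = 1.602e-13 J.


psi = A * E * 1.602e-13 / (4*pi*r^2)
psi = 8.7056e+11 * 2.72 * 1.602e-13 / (4*pi*2.2^2)
psi = 0.0062370 W/m^2

0.0062370


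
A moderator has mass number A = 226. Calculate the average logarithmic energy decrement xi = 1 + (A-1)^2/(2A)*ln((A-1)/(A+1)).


xi = 1 + (A-1)^2/(2A) * ln((A-1)/(A+1))
xi = 1 + (226-1)^2/(2*226) * ln((226-1)/(226 +1))
xi = 0.0088235

0.0088235


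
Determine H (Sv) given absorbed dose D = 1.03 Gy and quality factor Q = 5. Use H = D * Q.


H = D * Q
H = 1.03 * 5
H = 5.1500 Sv

5.1500


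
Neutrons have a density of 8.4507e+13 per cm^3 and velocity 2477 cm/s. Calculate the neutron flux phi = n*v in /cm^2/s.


phi = n * v
phi = 8.4507e+13 * 2477
phi = 2.0932e+17 /cm^2/s

2.0932e+17


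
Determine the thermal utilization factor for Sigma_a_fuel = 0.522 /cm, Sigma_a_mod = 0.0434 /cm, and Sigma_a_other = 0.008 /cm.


f = Sigma_a_fuel / (Sigma_a_fuel + Sigma_a_mod + Sigma_a_other)
f = 0.522 / (0.522 + 0.0434 + 0.008)
f = 0.91036

0.91036


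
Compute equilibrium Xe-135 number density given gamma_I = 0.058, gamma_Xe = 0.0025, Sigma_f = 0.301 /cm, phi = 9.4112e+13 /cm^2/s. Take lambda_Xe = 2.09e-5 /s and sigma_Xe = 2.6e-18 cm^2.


Xe_eq = (gamma_I + gamma_Xe) * Sigma_f * phi / (lambda_Xe + sigma_Xe * phi)
Numerator = (0.058 + 0.0025) * 0.301 * 9.4112e+13 = 1.713827e+12
Denominator = 2.09e-5 + 2.6e-18 * 9.4112e+13 = 2.655912e-04
Xe_eq = 1.713827e+12 / 2.655912e-04 = 6.4529e+15 /cm^3

6.4529e+15


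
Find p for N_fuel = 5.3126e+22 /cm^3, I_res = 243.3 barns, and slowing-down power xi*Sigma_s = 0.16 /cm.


p = exp(-N * I * 1e-24 / (xi*Sigma_s))
p = exp(-5.3126e+22 * 243.3 * 1e-24 / 0.16)
p = 8.2346e-36

8.2346e-36


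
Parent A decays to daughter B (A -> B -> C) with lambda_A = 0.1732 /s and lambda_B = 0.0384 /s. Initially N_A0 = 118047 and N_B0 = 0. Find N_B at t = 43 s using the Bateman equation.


N_B(t) = lambda_A * N_A0 / (lambda_B - lambda_A) * [exp(-lambda_A*t) - exp(-lambda_B*t)]
exp(-0.1732*43) = 5.828387e-04; exp(-0.0384*43) = 0.1918196
N_B = 0.1732 * 118047 / (0.0384 - 0.1732) * (5.828387e-04 - 0.1918196)
N_B = 29006

29006


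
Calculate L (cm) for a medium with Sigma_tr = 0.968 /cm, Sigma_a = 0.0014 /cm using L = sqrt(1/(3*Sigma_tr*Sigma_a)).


D = 1 / (3 * Sigma_tr) = 1 / (3 * 0.968) = 0.3443526 cm
L = sqrt(D / Sigma_a)
L = sqrt(0.3443526 / 0.0014)
L = 15.683 cm

15.683


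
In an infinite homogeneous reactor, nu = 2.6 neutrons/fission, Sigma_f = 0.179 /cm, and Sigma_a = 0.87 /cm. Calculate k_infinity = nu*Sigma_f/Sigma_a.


k_inf = nu * Sigma_f / Sigma_a
k_inf = 2.6 * 0.179 / 0.87
k_inf = 0.53494

0.53494


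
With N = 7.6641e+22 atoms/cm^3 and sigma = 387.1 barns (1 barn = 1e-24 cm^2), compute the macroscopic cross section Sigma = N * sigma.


Sigma = N * sigma_barns * 1e-24
Sigma = 7.6641e+22 * 387.1 * 1e-24
Sigma = 29.668 /cm

29.668


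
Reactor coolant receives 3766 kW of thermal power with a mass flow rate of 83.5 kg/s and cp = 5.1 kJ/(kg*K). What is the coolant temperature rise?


dT = Q / (m_dot * cp)
dT = 3766 / (83.5 * 5.1)
dT = 8.8435 C

8.8435


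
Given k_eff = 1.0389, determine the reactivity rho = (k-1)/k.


rho = (k_eff - 1) / k_eff
rho = (1.0389 - 1) / 1.0389
rho = 0.037443

0.037443


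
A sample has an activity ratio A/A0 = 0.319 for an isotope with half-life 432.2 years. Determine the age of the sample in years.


lambda = ln(2) / t_half = ln(2) / 432.2 = 0.001603765 /yr
t = -ln(A/A0) / lambda
t = -ln(0.319) / 0.001603765
t = 712.43 yr

712.43


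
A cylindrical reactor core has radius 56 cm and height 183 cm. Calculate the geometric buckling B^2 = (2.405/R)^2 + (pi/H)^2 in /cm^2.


B^2 = (2.405/R)^2 + (pi/H)^2
B^2 = (2.405/56)^2 + (pi/183)^2
B^2 = 0.0021391 /cm^2

0.0021391


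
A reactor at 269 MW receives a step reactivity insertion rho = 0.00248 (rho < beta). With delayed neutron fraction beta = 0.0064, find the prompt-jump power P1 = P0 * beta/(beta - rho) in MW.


P1/P0 = beta / (beta - rho)
P1/P0 = 0.0064 / (0.0064 - 0.00248) = 1.632653
P1 = 269 * 1.632653 = 439.18 MW

439.18


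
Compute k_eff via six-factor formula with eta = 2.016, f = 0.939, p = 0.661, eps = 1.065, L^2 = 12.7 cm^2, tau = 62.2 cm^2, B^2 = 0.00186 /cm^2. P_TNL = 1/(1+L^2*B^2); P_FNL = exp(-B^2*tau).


k_inf = eta*f*p*eps = 2.016*0.939*0.661*1.065 = 1.332623
P_TNL = 1/(1 + L^2*B^2) = 1/(1 + 12.7*0.00186) = 0.9769231
P_FNL = exp(-B^2*tau) = exp(-0.00186*62.2) = 0.8907495
k_eff = k_inf * P_TNL * P_FNL = 1.332623 * 0.9769231 * 0.8907495
k_eff = 1.1596

1.1596


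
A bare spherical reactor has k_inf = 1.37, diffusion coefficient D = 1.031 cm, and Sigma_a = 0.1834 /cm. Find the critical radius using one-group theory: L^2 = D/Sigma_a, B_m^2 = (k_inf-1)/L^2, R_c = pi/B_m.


L^2 = D / Sigma_a = 1.031 / 0.1834 = 5.621592 cm^2
B_m^2 = (k_inf - 1) / L^2 = (1.37 - 1) / 5.621592 = 0.06581765 /cm^2
For a bare sphere: B_g = pi/R, so R_c = pi / sqrt(B_m^2)
R_c = pi / sqrt(0.06581765) = 12.246 cm

12.246


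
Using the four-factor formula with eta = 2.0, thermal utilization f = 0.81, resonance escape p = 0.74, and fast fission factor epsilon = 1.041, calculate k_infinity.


k_inf = eta * f * p * epsilon
k_inf = 2.0 * 0.81 * 0.74 * 1.041
k_inf = 1.2480

1.2480


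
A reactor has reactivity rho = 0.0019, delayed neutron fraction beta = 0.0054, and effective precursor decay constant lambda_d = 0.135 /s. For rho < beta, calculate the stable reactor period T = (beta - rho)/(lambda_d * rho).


T = (beta - rho) / (lambda_d * rho)
T = (0.0054 - 0.0019) / (0.135 * 0.0019)
T = 13.645 s

13.645


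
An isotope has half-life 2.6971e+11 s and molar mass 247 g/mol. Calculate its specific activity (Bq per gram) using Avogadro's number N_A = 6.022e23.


lambda = ln(2) / t_half = ln(2) / 2.6971e+11 = 2.569972e-12 /s
SA = lambda * N_A / M
SA = 2.569972e-12 * 6.022e23 / 247
SA = 6.2657e+09 Bq/g

6.2657e+09


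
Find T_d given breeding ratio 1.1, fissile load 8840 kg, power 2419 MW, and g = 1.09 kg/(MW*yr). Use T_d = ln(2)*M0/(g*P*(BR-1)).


Breeding gain G = BR - 1 = 1.1 - 1 = 0.1
Fissile production rate = g * P * G = 1.09 * 2419 * 0.1 = 263.671 kg/yr
T_d = ln(2) * M0 / (g * P * G)
T_d = ln(2) * 8840 / 263.671 = 23.239 yr

23.239


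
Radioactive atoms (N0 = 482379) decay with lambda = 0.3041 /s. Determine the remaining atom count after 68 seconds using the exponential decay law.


N = N0 * exp(-lambda * t)
N = 482379 * exp(-0.3041 * 68)
N = 5.0431e-04

5.0431e-04


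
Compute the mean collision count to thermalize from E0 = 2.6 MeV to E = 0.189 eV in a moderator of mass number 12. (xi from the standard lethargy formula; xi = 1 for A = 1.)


xi = 1 + (A-1)^2/(2A)*ln((A-1)/(A+1)) = 0.1577690 (for A = 12)
n = ln(E0/E) / xi
n = ln(2.6e6 / 0.189) / 0.1577690
n = ln(1.375661e+07) / 0.1577690 = 104.18

104.18


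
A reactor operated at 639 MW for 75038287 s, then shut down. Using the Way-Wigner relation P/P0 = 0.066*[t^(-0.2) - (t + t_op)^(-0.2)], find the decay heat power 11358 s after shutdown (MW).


P/P0 = 0.066 * [t^(-0.2) - (t + t_op)^(-0.2)]
P/P0 = 0.066 * [11358^(-0.2) - (11358 + 75038287)^(-0.2)]
P/P0 = 0.066 * [0.1545040 - 0.02660298] = 0.008441467
P = 639 * 0.008441467 = 5.3941 MW

5.3941


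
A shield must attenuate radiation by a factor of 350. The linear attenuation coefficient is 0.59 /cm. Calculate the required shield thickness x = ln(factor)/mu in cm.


x = ln(factor) / mu
x = ln(350) / 0.59
x = 9.9287 cm

9.9287


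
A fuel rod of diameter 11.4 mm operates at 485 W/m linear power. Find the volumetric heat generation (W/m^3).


r = D / 2 / 1000 = 11.4 / 2 / 1000 = 0.0057 m
q''' = q' / (pi * r^2)
q''' = 485 / (pi * 0.0057^2)
q''' = 4.7516e+06 W/m^3

4.7516e+06


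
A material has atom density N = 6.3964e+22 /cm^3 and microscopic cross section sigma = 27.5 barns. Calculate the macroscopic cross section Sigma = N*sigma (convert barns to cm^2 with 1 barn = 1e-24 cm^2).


Sigma = N * sigma_barns * 1e-24
Sigma = 6.3964e+22 * 27.5 * 1e-24
Sigma = 1.7590 /cm

1.7590


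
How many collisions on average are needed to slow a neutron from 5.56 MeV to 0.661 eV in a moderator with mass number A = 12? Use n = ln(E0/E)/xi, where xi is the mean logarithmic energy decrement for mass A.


xi = 1 + (A-1)^2/(2A)*ln((A-1)/(A+1)) = 0.1577690 (for A = 12)
n = ln(E0/E) / xi
n = ln(5.56e6 / 0.661) / 0.1577690
n = ln(8.411498e+06) / 0.1577690 = 101.07

101.07


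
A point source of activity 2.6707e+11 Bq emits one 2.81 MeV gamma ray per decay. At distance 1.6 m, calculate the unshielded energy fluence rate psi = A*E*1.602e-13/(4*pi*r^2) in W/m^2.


psi = A * E * 1.602e-13 / (4*pi*r^2)
psi = 2.6707e+11 * 2.81 * 1.602e-13 / (4*pi*1.6^2)
psi = 0.0037372 W/m^2

0.0037372


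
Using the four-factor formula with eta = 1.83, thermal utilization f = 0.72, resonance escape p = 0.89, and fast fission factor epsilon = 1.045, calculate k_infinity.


k_inf = eta * f * p * epsilon
k_inf = 1.83 * 0.72 * 0.89 * 1.045
k_inf = 1.2254

1.2254


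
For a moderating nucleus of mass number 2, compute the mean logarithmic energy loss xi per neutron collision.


xi = 1 + (A-1)^2/(2A) * ln((A-1)/(A+1))
xi = 1 + (2-1)^2/(2*2) * ln((2-1)/(2 +1))
xi = 0.72535

0.72535


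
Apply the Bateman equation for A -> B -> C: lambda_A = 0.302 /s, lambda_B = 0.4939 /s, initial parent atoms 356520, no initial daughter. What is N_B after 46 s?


N_B(t) = lambda_A * N_A0 / (lambda_B - lambda_A) * [exp(-lambda_A*t) - exp(-lambda_B*t)]
exp(-0.302*46) = 9.263627e-07; exp(-0.4939*46) = 1.358595e-10
N_B = 0.302 * 356520 / (0.4939 - 0.302) * (9.263627e-07 - 1.358595e-10)
N_B = 0.51968

0.51968


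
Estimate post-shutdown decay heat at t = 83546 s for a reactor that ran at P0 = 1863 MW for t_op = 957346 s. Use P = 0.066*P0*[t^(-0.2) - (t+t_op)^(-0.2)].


P/P0 = 0.066 * [t^(-0.2) - (t + t_op)^(-0.2)]
P/P0 = 0.066 * [83546^(-0.2) - (83546 + 957346)^(-0.2)]
P/P0 = 0.066 * [0.1036609 - 0.06259201] = 0.002710547
P = 1863 * 0.002710547 = 5.0497 MW

5.0497


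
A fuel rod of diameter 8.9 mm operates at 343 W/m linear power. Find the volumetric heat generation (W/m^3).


r = D / 2 / 1000 = 8.9 / 2 / 1000 = 0.00445 m
q''' = q' / (pi * r^2)
q''' = 343 / (pi * 0.00445^2)
q''' = 5.5135e+06 W/m^3

5.5135e+06


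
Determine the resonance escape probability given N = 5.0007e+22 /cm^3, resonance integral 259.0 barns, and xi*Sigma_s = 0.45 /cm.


p = exp(-N * I * 1e-24 / (xi*Sigma_s))
p = exp(-5.0007e+22 * 259.0 * 1e-24 / 0.45)
p = 3.1639e-13

3.1639e-13


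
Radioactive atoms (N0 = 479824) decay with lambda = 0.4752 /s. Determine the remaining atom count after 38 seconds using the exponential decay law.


N = N0 * exp(-lambda * t)
N = 479824 * exp(-0.4752 * 38)
N = 0.0068987

0.0068987


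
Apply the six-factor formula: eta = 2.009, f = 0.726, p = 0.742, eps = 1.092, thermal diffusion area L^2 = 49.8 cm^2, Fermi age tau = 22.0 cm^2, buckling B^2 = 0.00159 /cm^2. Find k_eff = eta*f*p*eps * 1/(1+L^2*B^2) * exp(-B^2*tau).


k_inf = eta*f*p*eps = 2.009*0.726*0.742*1.092 = 1.181798
P_TNL = 1/(1 + L^2*B^2) = 1/(1 + 49.8*0.00159) = 0.9266278
P_FNL = exp(-B^2*tau) = exp(-0.00159*22.0) = 0.9656247
k_eff = k_inf * P_TNL * P_FNL = 1.181798 * 0.9266278 * 0.9656247
k_eff = 1.0574

1.0574


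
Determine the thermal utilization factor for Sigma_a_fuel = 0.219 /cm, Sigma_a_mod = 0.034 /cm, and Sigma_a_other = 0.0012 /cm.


f = Sigma_a_fuel / (Sigma_a_fuel + Sigma_a_mod + Sigma_a_other)
f = 0.219 / (0.219 + 0.034 + 0.0012)
f = 0.86153

0.86153


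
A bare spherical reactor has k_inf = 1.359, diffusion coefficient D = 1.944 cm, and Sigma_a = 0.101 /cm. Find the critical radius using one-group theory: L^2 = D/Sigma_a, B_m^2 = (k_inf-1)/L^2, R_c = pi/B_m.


L^2 = D / Sigma_a = 1.944 / 0.101 = 19.24752 cm^2
B_m^2 = (k_inf - 1) / L^2 = (1.359 - 1) / 19.24752 = 0.01865175 /cm^2
For a bare sphere: B_g = pi/R, so R_c = pi / sqrt(B_m^2)
R_c = pi / sqrt(0.01865175) = 23.003 cm

23.003


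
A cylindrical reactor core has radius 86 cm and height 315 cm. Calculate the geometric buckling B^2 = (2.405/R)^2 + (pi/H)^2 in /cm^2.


B^2 = (2.405/R)^2 + (pi/H)^2
B^2 = (2.405/86)^2 + (pi/315)^2
B^2 = 8.8151e-04 /cm^2

8.8151e-04


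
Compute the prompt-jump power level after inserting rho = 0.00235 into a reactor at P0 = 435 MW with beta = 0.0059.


P1/P0 = beta / (beta - rho)
P1/P0 = 0.0059 / (0.0059 - 0.00235) = 1.661972
P1 = 435 * 1.661972 = 722.96 MW

722.96


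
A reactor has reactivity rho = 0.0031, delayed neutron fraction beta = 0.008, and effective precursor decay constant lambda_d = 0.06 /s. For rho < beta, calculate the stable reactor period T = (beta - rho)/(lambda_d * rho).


T = (beta - rho) / (lambda_d * rho)
T = (0.008 - 0.0031) / (0.06 * 0.0031)
T = 26.344 s

26.344


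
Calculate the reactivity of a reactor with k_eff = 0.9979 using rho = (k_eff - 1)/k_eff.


rho = (k_eff - 1) / k_eff
rho = (0.9979 - 1) / 0.9979
rho = -0.0021044

-0.0021044


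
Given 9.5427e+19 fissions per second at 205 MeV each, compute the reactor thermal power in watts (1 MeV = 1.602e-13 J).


P = fission_rate * E_MeV * 1.602e-13
P = 9.5427e+19 * 205 * 1.602e-13
P = 3.1339e+09 W

3.1339e+09


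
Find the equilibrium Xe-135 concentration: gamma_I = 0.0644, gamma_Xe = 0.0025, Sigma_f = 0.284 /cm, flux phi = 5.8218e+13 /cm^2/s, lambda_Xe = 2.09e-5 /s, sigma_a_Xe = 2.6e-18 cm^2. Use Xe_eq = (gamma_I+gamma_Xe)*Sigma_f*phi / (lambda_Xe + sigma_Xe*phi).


Xe_eq = (gamma_I + gamma_Xe) * Sigma_f * phi / (lambda_Xe + sigma_Xe * phi)
Numerator = (0.0644 + 0.0025) * 0.284 * 5.8218e+13 = 1.106119e+12
Denominator = 2.09e-5 + 2.6e-18 * 5.8218e+13 = 1.722668e-04
Xe_eq = 1.106119e+12 / 1.722668e-04 = 6.4210e+15 /cm^3

6.4210e+15


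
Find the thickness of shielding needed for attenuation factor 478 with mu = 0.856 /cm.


x = ln(factor) / mu
x = ln(478) / 0.856
x = 7.2075 cm

7.2075


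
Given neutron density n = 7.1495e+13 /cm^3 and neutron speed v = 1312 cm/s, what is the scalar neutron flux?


phi = n * v
phi = 7.1495e+13 * 1312
phi = 9.3801e+16 /cm^2/s

9.3801e+16


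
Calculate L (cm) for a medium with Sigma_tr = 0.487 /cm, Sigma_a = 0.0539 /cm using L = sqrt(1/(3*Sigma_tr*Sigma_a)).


D = 1 / (3 * Sigma_tr) = 1 / (3 * 0.487) = 0.6844627 cm
L = sqrt(D / Sigma_a)
L = sqrt(0.6844627 / 0.0539)
L = 3.5635 cm

3.5635


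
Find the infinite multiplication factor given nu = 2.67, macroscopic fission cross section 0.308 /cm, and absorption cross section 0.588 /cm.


k_inf = nu * Sigma_f / Sigma_a
k_inf = 2.67 * 0.308 / 0.588
k_inf = 1.3986

1.3986


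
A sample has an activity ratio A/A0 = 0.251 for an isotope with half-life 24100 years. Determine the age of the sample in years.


lambda = ln(2) / t_half = ln(2) / 24100 = 2.876129e-05 /yr
t = -ln(A/A0) / lambda
t = -ln(0.251) / 2.876129e-05
t = 48061 yr

48061


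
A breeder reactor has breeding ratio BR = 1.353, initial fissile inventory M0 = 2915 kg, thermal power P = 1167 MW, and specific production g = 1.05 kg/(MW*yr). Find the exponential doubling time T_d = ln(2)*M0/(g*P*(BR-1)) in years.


Breeding gain G = BR - 1 = 1.353 - 1 = 0.353
Fissile production rate = g * P * G = 1.05 * 1167 * 0.353 = 432.54855 kg/yr
T_d = ln(2) * M0 / (g * P * G)
T_d = ln(2) * 2915 / 432.54855 = 4.6712 yr

4.6712


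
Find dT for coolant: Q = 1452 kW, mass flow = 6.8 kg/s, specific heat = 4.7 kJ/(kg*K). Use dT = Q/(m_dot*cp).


dT = Q / (m_dot * cp)
dT = 1452 / (6.8 * 4.7)
dT = 45.432 C

45.432


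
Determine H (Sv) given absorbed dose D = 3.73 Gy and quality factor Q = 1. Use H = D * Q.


H = D * Q
H = 3.73 * 1
H = 3.7300 Sv

3.7300


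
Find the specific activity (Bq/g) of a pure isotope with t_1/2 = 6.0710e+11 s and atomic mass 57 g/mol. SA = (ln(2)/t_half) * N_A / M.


lambda = ln(2) / t_half = ln(2) / 6.0710e+11 = 1.141735e-12 /s
SA = lambda * N_A / M
SA = 1.141735e-12 * 6.022e23 / 57
SA = 1.2062e+10 Bq/g

1.2062e+10


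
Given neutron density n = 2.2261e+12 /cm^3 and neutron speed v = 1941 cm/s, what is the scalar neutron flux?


phi = n * v
phi = 2.2261e+12 * 1941
phi = 4.3209e+15 /cm^2/s

4.3209e+15


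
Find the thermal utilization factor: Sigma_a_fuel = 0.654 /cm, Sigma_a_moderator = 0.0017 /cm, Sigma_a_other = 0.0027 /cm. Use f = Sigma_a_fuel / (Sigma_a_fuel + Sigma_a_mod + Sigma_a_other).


f = Sigma_a_fuel / (Sigma_a_fuel + Sigma_a_mod + Sigma_a_other)
f = 0.654 / (0.654 + 0.0017 + 0.0027)
f = 0.99332

0.99332


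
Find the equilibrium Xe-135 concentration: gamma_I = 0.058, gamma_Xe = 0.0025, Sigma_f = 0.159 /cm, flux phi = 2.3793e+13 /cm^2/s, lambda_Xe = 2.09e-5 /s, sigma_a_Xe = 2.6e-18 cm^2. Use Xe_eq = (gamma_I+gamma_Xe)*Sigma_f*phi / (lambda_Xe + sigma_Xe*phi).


Xe_eq = (gamma_I + gamma_Xe) * Sigma_f * phi / (lambda_Xe + sigma_Xe * phi)
Numerator = (0.058 + 0.0025) * 0.159 * 2.3793e+13 = 2.288768e+11
Denominator = 2.09e-5 + 2.6e-18 * 2.3793e+13 = 8.276180e-05
Xe_eq = 2.288768e+11 / 8.276180e-05 = 2.7655e+15 /cm^3

2.7655e+15


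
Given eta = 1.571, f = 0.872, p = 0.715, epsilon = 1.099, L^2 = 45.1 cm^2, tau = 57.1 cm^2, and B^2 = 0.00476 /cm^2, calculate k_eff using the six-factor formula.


k_inf = eta*f*p*eps = 1.571*0.872*0.715*1.099 = 1.076456
P_TNL = 1/(1 + L^2*B^2) = 1/(1 + 45.1*0.00476) = 0.8232648
P_FNL = exp(-B^2*tau) = exp(-0.00476*57.1) = 0.7620097
k_eff = k_inf * P_TNL * P_FNL = 1.076456 * 0.8232648 * 0.7620097
k_eff = 0.67530

0.67530


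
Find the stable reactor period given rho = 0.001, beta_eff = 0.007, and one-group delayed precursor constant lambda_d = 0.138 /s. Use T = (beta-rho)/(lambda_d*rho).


T = (beta - rho) / (lambda_d * rho)
T = (0.007 - 0.001) / (0.138 * 0.001)
T = 43.478 s

43.478


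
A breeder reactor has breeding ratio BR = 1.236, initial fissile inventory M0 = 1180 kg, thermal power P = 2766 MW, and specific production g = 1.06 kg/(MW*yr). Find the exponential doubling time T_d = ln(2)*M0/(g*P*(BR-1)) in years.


Breeding gain G = BR - 1 = 1.236 - 1 = 0.236
Fissile production rate = g * P * G = 1.06 * 2766 * 0.236 = 691.94256 kg/yr
T_d = ln(2) * M0 / (g * P * G)
T_d = ln(2) * 1180 / 691.94256 = 1.1821 yr

1.1821


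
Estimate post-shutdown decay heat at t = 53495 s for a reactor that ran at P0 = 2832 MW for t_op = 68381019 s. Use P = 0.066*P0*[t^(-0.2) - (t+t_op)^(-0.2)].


P/P0 = 0.066 * [t^(-0.2) - (t + t_op)^(-0.2)]
P/P0 = 0.066 * [53495^(-0.2) - (53495 + 68381019)^(-0.2)]
P/P0 = 0.066 * [0.1133280 - 0.02709848] = 0.005691148
P = 2832 * 0.005691148 = 16.117 MW

16.117


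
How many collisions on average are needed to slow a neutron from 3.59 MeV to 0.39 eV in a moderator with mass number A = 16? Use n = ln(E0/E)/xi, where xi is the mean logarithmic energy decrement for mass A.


xi = 1 + (A-1)^2/(2A)*ln((A-1)/(A+1)) = 0.1199467 (for A = 16)
n = ln(E0/E) / xi
n = ln(3.59e6 / 0.39) / 0.1199467
n = ln(9.205128e+06) / 0.1199467 = 133.69

133.69


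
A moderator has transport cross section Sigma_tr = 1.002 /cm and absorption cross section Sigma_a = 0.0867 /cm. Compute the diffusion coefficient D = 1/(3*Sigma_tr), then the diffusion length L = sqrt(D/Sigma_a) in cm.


D = 1 / (3 * Sigma_tr) = 1 / (3 * 1.002) = 0.3326680 cm
L = sqrt(D / Sigma_a)
L = sqrt(0.3326680 / 0.0867)
L = 1.9588 cm

1.9588


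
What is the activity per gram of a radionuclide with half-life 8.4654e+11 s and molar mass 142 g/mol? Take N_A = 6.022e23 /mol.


lambda = ln(2) / t_half = ln(2) / 8.4654e+11 = 8.188003e-13 /s
SA = lambda * N_A / M
SA = 8.188003e-13 * 6.022e23 / 142
SA = 3.4724e+09 Bq/g

3.4724e+09


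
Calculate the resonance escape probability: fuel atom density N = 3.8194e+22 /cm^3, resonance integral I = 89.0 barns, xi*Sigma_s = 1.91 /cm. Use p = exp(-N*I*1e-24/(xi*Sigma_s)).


p = exp(-N * I * 1e-24 / (xi*Sigma_s))
p = exp(-3.8194e+22 * 89.0 * 1e-24 / 1.91)
p = 0.16869

0.16869


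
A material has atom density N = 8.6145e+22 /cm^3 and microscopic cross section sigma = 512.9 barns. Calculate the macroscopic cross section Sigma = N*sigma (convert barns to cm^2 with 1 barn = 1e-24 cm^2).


Sigma = N * sigma_barns * 1e-24
Sigma = 8.6145e+22 * 512.9 * 1e-24
Sigma = 44.184 /cm

44.184


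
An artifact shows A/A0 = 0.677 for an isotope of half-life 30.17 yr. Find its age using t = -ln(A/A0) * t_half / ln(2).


lambda = ln(2) / t_half = ln(2) / 30.17 = 0.02297472 /yr
t = -ln(A/A0) / lambda
t = -ln(0.677) / 0.02297472
t = 16.979 yr

16.979


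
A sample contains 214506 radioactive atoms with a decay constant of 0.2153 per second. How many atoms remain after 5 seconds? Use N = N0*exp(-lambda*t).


N = N0 * exp(-lambda * t)
N = 214506 * exp(-0.2153 * 5)
N = 73101

73101


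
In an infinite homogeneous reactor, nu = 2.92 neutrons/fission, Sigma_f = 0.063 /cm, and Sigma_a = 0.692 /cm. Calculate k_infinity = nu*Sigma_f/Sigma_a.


k_inf = nu * Sigma_f / Sigma_a
k_inf = 2.92 * 0.063 / 0.692
k_inf = 0.26584

0.26584


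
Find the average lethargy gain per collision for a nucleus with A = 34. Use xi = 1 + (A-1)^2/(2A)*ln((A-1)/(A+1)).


xi = 1 + (A-1)^2/(2A) * ln((A-1)/(A+1))
xi = 1 + (34-1)^2/(2*34) * ln((34-1)/(34 +1))
xi = 0.057687

0.057687


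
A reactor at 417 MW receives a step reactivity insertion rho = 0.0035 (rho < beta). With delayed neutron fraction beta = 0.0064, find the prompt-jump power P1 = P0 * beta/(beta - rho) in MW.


P1/P0 = beta / (beta - rho)
P1/P0 = 0.0064 / (0.0064 - 0.0035) = 2.206897
P1 = 417 * 2.206897 = 920.28 MW

920.28


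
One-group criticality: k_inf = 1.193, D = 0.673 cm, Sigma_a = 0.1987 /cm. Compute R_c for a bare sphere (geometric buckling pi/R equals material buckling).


L^2 = D / Sigma_a = 0.673 / 0.1987 = 3.387016 cm^2
B_m^2 = (k_inf - 1) / L^2 = (1.193 - 1) / 3.387016 = 0.05698231 /cm^2
For a bare sphere: B_g = pi/R, so R_c = pi / sqrt(B_m^2)
R_c = pi / sqrt(0.05698231) = 13.161 cm

13.161


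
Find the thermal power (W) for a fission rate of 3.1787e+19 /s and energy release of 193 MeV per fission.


P = fission_rate * E_MeV * 1.602e-13
P = 3.1787e+19 * 193 * 1.602e-13
P = 9.8281e+08 W

9.8281e+08


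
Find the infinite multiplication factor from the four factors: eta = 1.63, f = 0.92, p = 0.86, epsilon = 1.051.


k_inf = eta * f * p * epsilon
k_inf = 1.63 * 0.92 * 0.86 * 1.051
k_inf = 1.3554

1.3554


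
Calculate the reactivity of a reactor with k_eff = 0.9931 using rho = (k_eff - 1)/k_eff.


rho = (k_eff - 1) / k_eff
rho = (0.9931 - 1) / 0.9931
rho = -0.0069479

-0.0069479


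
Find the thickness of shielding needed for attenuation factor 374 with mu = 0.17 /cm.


x = ln(factor) / mu
x = ln(374) / 0.17
x = 34.849 cm

34.849


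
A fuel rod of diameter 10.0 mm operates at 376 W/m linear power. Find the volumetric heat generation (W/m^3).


r = D / 2 / 1000 = 10.0 / 2 / 1000 = 0.005 m
q''' = q' / (pi * r^2)
q''' = 376 / (pi * 0.005^2)
q''' = 4.7874e+06 W/m^3

4.7874e+06


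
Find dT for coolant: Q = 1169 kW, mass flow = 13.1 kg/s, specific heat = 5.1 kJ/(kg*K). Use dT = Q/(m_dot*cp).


dT = Q / (m_dot * cp)
dT = 1169 / (13.1 * 5.1)
dT = 17.497 C

17.497


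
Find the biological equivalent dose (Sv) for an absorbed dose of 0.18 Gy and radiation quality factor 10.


H = D * Q
H = 0.18 * 10
H = 1.8000 Sv

1.8000


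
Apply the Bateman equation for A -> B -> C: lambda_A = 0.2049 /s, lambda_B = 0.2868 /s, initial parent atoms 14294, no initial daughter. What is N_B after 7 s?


N_B(t) = lambda_A * N_A0 / (lambda_B - lambda_A) * [exp(-lambda_A*t) - exp(-lambda_B*t)]
exp(-0.2049*7) = 0.2382821; exp(-0.2868*7) = 0.1343106
N_B = 0.2049 * 14294 / (0.2868 - 0.2049) * (0.2382821 - 0.1343106)
N_B = 3718.1

3718.1


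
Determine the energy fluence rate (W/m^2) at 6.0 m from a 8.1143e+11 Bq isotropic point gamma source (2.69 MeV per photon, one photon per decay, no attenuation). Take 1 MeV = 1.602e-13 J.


psi = A * E * 1.602e-13 / (4*pi*r^2)
psi = 8.1143e+11 * 2.69 * 1.602e-13 / (4*pi*6.0^2)
psi = 7.7295e-04 W/m^2

7.7295e-04


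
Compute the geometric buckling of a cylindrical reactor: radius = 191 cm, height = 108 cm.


B^2 = (2.405/R)^2 + (pi/H)^2
B^2 = (2.405/191)^2 + (pi/108)^2
B^2 = 0.0010047 /cm^2

0.0010047


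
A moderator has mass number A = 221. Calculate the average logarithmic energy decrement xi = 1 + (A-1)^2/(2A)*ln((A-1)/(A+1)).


xi = 1 + (A-1)^2/(2A) * ln((A-1)/(A+1))
xi = 1 + (221-1)^2/(2*221) * ln((221-1)/(221 +1))
xi = 0.0090225

0.0090225


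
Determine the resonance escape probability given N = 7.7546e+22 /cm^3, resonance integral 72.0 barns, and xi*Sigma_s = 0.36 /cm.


p = exp(-N * I * 1e-24 / (xi*Sigma_s))
p = exp(-7.7546e+22 * 72.0 * 1e-24 / 0.36)
p = 1.8384e-07

1.8384e-07


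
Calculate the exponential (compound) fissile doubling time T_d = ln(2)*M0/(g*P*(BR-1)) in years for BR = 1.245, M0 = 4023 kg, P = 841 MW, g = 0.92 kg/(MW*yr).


Breeding gain G = BR - 1 = 1.245 - 1 = 0.245
Fissile production rate = g * P * G = 0.92 * 841 * 0.245 = 189.5614 kg/yr
T_d = ln(2) * M0 / (g * P * G)
T_d = ln(2) * 4023 / 189.5614 = 14.710 yr

14.710


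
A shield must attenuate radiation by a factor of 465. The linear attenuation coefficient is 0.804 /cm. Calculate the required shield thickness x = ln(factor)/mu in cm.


x = ln(factor) / mu
x = ln(465) / 0.804
x = 7.6394 cm

7.6394


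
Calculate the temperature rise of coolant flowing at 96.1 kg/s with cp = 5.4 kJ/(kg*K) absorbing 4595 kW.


dT = Q / (m_dot * cp)
dT = 4595 / (96.1 * 5.4)
dT = 8.8546 C

8.8546


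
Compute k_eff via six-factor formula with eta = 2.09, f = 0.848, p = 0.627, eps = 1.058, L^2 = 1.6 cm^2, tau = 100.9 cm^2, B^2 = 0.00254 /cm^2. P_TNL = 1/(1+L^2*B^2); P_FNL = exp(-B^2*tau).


k_inf = eta*f*p*eps = 2.09*0.848*0.627*1.058 = 1.175697
P_TNL = 1/(1 + L^2*B^2) = 1/(1 + 1.6*0.00254) = 0.9959524
P_FNL = exp(-B^2*tau) = exp(-0.00254*100.9) = 0.7739206
k_eff = k_inf * P_TNL * P_FNL = 1.175697 * 0.9959524 * 0.7739206
k_eff = 0.90621

0.90621


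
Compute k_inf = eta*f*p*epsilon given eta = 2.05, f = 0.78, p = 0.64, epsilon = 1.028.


k_inf = eta * f * p * epsilon
k_inf = 2.05 * 0.78 * 0.64 * 1.028
k_inf = 1.0520

1.0520


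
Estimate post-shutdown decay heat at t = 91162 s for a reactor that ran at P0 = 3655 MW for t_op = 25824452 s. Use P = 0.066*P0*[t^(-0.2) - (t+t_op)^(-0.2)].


P/P0 = 0.066 * [t^(-0.2) - (t + t_op)^(-0.2)]
P/P0 = 0.066 * [91162^(-0.2) - (91162 + 25824452)^(-0.2)]
P/P0 = 0.066 * [0.1018679 - 0.03290696] = 0.004551422
P = 3655 * 0.004551422 = 16.635 MW

16.635


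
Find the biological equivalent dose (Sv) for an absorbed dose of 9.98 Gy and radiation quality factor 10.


H = D * Q
H = 9.98 * 10
H = 99.800 Sv

99.800


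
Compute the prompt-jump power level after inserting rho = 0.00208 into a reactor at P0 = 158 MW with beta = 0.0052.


P1/P0 = beta / (beta - rho)
P1/P0 = 0.0052 / (0.0052 - 0.00208) = 1.666667
P1 = 158 * 1.666667 = 263.33 MW

263.33


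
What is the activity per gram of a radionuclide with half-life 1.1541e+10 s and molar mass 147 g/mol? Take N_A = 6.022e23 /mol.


lambda = ln(2) / t_half = ln(2) / 1.1541e+10 = 6.005954e-11 /s
SA = lambda * N_A / M
SA = 6.005954e-11 * 6.022e23 / 147
SA = 2.4604e+11 Bq/g

2.4604e+11


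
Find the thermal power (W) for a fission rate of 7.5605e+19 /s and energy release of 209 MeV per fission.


P = fission_rate * E_MeV * 1.602e-13
P = 7.5605e+19 * 209 * 1.602e-13
P = 2.5314e+09 W

2.5314e+09


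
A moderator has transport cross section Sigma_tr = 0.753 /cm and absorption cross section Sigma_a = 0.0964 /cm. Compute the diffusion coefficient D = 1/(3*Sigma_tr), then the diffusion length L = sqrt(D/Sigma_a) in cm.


D = 1 / (3 * Sigma_tr) = 1 / (3 * 0.753) = 0.4426737 cm
L = sqrt(D / Sigma_a)
L = sqrt(0.4426737 / 0.0964)
L = 2.1429 cm

2.1429


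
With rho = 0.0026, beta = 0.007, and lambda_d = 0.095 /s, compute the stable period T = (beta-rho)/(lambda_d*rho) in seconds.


T = (beta - rho) / (lambda_d * rho)
T = (0.007 - 0.0026) / (0.095 * 0.0026)
T = 17.814 s

17.814


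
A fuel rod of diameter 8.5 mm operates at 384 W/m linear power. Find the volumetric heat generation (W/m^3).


r = D / 2 / 1000 = 8.5 / 2 / 1000 = 0.00425 m
q''' = q' / (pi * r^2)
q''' = 384 / (pi * 0.00425^2)
q''' = 6.7671e+06 W/m^3

6.7671e+06


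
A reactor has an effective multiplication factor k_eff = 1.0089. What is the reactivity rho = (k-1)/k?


rho = (k_eff - 1) / k_eff
rho = (1.0089 - 1) / 1.0089
rho = 0.0088215

0.0088215


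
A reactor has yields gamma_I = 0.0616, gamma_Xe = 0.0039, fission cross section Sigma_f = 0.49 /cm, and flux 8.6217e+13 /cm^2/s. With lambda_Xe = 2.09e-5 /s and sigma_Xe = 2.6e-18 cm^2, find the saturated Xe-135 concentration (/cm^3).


Xe_eq = (gamma_I + gamma_Xe) * Sigma_f * phi / (lambda_Xe + sigma_Xe * phi)
Numerator = (0.0616 + 0.0039) * 0.49 * 8.6217e+13 = 2.767135e+12
Denominator = 2.09e-5 + 2.6e-18 * 8.6217e+13 = 2.450642e-04
Xe_eq = 2.767135e+12 / 2.450642e-04 = 1.1291e+16 /cm^3

1.1291e+16


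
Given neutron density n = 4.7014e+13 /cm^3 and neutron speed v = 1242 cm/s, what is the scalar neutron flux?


phi = n * v
phi = 4.7014e+13 * 1242
phi = 5.8391e+16 /cm^2/s

5.8391e+16


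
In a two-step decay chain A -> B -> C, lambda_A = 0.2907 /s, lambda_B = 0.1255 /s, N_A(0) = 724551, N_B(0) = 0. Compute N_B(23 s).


N_B(t) = lambda_A * N_A0 / (lambda_B - lambda_A) * [exp(-lambda_A*t) - exp(-lambda_B*t)]
exp(-0.2907*23) = 0.001248141; exp(-0.1255*23) = 0.05577107
N_B = 0.2907 * 724551 / (0.1255 - 0.2907) * (0.001248141 - 0.05577107)
N_B = 69516

69516


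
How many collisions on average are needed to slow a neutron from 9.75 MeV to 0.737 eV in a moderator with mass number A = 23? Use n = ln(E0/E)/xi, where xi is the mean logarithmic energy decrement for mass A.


xi = 1 + (A-1)^2/(2A)*ln((A-1)/(A+1)) = 0.08448899 (for A = 23)
n = ln(E0/E) / xi
n = ln(9.75e6 / 0.737) / 0.08448899
n = ln(1.322931e+07) / 0.08448899 = 194.08

194.08


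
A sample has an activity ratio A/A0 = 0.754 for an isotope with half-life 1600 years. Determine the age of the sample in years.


lambda = ln(2) / t_half = ln(2) / 1600 = 4.332170e-04 /yr
t = -ln(A/A0) / lambda
t = -ln(0.754) / 4.332170e-04
t = 651.78 yr

651.78


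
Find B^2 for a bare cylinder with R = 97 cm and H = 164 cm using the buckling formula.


B^2 = (2.405/R)^2 + (pi/H)^2
B^2 = (2.405/97)^2 + (pi/164)^2
B^2 = 9.8169e-04 /cm^2

9.8169e-04


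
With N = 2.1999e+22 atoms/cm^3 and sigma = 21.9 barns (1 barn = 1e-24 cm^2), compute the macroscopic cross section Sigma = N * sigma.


Sigma = N * sigma_barns * 1e-24
Sigma = 2.1999e+22 * 21.9 * 1e-24
Sigma = 0.48178 /cm

0.48178


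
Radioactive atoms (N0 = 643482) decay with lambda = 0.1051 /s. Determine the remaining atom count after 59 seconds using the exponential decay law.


N = N0 * exp(-lambda * t)
N = 643482 * exp(-0.1051 * 59)
N = 1304.7

1304.7


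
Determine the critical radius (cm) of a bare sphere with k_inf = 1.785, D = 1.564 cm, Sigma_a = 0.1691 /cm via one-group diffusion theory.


L^2 = D / Sigma_a = 1.564 / 0.1691 = 9.248965 cm^2
B_m^2 = (k_inf - 1) / L^2 = (1.785 - 1) / 9.248965 = 0.08487436 /cm^2
For a bare sphere: B_g = pi/R, so R_c = pi / sqrt(B_m^2)
R_c = pi / sqrt(0.08487436) = 10.784 cm

10.784


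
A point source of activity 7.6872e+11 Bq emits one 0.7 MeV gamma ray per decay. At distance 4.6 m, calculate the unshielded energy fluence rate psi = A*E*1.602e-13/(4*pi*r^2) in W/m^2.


psi = A * E * 1.602e-13 / (4*pi*r^2)
psi = 7.6872e+11 * 0.7 * 1.602e-13 / (4*pi*4.6^2)
psi = 3.2419e-04 W/m^2

3.2419e-04


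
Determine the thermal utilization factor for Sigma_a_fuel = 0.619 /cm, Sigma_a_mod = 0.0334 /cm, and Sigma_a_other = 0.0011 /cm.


f = Sigma_a_fuel / (Sigma_a_fuel + Sigma_a_mod + Sigma_a_other)
f = 0.619 / (0.619 + 0.0334 + 0.0011)
f = 0.94721

0.94721


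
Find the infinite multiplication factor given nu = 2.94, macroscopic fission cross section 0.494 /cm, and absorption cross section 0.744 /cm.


k_inf = nu * Sigma_f / Sigma_a
k_inf = 2.94 * 0.494 / 0.744
k_inf = 1.9521

1.9521


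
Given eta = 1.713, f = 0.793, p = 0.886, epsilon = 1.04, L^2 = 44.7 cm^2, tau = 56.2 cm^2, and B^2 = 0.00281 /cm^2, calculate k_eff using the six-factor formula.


k_inf = eta*f*p*eps = 1.713*0.793*0.886*1.04 = 1.251692
P_TNL = 1/(1 + L^2*B^2) = 1/(1 + 44.7*0.00281) = 0.8884095
P_FNL = exp(-B^2*tau) = exp(-0.00281*56.2) = 0.8539164
k_eff = k_inf * P_TNL * P_FNL = 1.251692 * 0.8884095 * 0.8539164
k_eff = 0.94957

0.94957


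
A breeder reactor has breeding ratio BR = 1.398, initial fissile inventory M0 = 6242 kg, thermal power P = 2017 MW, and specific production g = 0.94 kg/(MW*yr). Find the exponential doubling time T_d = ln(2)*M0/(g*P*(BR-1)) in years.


Breeding gain G = BR - 1 = 1.398 - 1 = 0.398
Fissile production rate = g * P * G = 0.94 * 2017 * 0.398 = 754.60004 kg/yr
T_d = ln(2) * M0 / (g * P * G)
T_d = ln(2) * 6242 / 754.60004 = 5.7337 yr

5.7337


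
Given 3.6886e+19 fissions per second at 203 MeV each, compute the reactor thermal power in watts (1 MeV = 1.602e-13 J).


P = fission_rate * E_MeV * 1.602e-13
P = 3.6886e+19 * 203 * 1.602e-13
P = 1.1996e+09 W

1.1996e+09


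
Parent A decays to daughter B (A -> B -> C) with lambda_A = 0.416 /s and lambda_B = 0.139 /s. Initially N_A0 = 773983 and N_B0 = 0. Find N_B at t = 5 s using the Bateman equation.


N_B(t) = lambda_A * N_A0 / (lambda_B - lambda_A) * [exp(-lambda_A*t) - exp(-lambda_B*t)]
exp(-0.416*5) = 0.1249302; exp(-0.139*5) = 0.4990744
N_B = 0.416 * 773983 / (0.139 - 0.416) * (0.1249302 - 0.4990744)
N_B = 434895

434895


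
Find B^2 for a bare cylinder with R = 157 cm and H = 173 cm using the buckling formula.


B^2 = (2.405/R)^2 + (pi/H)^2
B^2 = (2.405/157)^2 + (pi/173)^2
B^2 = 5.6442e-04 /cm^2

5.6442e-04


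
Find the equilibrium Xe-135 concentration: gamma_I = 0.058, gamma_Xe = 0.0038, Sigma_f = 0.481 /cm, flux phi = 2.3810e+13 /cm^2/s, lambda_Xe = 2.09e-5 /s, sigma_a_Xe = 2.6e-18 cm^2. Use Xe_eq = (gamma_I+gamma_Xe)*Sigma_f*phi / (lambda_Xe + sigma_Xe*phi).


Xe_eq = (gamma_I + gamma_Xe) * Sigma_f * phi / (lambda_Xe + sigma_Xe * phi)
Numerator = (0.058 + 0.0038) * 0.481 * 2.3810e+13 = 7.077713e+11
Denominator = 2.09e-5 + 2.6e-18 * 2.3810e+13 = 8.280600e-05
Xe_eq = 7.077713e+11 / 8.280600e-05 = 8.5473e+15 /cm^3

8.5473e+15


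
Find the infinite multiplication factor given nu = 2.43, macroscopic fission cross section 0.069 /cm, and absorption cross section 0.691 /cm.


k_inf = nu * Sigma_f / Sigma_a
k_inf = 2.43 * 0.069 / 0.691
k_inf = 0.24265

0.24265


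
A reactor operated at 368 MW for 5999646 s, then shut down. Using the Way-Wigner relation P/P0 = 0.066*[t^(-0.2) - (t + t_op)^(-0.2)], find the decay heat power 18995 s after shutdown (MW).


P/P0 = 0.066 * [t^(-0.2) - (t + t_op)^(-0.2)]
P/P0 = 0.066 * [18995^(-0.2) - (18995 + 5999646)^(-0.2)]
P/P0 = 0.066 * [0.1394030 - 0.04406566] = 0.006292264
P = 368 * 0.006292264 = 2.3156 MW

2.3156


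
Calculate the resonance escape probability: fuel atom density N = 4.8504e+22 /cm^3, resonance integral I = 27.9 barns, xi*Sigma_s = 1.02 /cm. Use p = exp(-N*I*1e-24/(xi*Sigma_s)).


p = exp(-N * I * 1e-24 / (xi*Sigma_s))
p = exp(-4.8504e+22 * 27.9 * 1e-24 / 1.02)
p = 0.26534

0.26534


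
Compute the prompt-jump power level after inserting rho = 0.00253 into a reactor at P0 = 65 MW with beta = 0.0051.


P1/P0 = beta / (beta - rho)
P1/P0 = 0.0051 / (0.0051 - 0.00253) = 1.984436
P1 = 65 * 1.984436 = 128.99 MW

128.99


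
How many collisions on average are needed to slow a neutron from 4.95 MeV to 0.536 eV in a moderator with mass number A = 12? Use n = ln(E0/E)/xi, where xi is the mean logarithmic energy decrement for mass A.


xi = 1 + (A-1)^2/(2A)*ln((A-1)/(A+1)) = 0.1577690 (for A = 12)
n = ln(E0/E) / xi
n = ln(4.95e6 / 0.536) / 0.1577690
n = ln(9.235075e+06) / 0.1577690 = 101.66

101.66


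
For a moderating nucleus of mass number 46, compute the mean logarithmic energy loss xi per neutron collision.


xi = 1 + (A-1)^2/(2A) * ln((A-1)/(A+1))
xi = 1 + (46-1)^2/(2*46) * ln((46-1)/(46 +1))
xi = 0.042855

0.042855


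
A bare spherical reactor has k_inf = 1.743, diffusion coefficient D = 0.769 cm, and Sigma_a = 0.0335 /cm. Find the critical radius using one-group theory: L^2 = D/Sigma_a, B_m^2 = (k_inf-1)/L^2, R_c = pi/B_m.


L^2 = D / Sigma_a = 0.769 / 0.0335 = 22.95522 cm^2
B_m^2 = (k_inf - 1) / L^2 = (1.743 - 1) / 22.95522 = 0.03236737 /cm^2
For a bare sphere: B_g = pi/R, so R_c = pi / sqrt(B_m^2)
R_c = pi / sqrt(0.03236737) = 17.462 cm

17.462


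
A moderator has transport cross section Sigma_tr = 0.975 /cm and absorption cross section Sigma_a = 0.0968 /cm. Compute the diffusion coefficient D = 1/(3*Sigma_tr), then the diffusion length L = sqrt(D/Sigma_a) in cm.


D = 1 / (3 * Sigma_tr) = 1 / (3 * 0.975) = 0.3418803 cm
L = sqrt(D / Sigma_a)
L = sqrt(0.3418803 / 0.0968)
L = 1.8793 cm

1.8793


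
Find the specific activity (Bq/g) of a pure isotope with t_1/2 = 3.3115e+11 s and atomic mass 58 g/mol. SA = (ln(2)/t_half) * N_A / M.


lambda = ln(2) / t_half = ln(2) / 3.3115e+11 = 2.093152e-12 /s
SA = lambda * N_A / M
SA = 2.093152e-12 * 6.022e23 / 58
SA = 2.1733e+10 Bq/g

2.1733e+10


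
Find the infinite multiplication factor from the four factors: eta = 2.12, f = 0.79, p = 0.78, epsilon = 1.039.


k_inf = eta * f * p * epsilon
k_inf = 2.12 * 0.79 * 0.78 * 1.039
k_inf = 1.3573

1.3573


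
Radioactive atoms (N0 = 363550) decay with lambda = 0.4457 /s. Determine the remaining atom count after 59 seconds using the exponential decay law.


N = N0 * exp(-lambda * t)
N = 363550 * exp(-0.4457 * 59)
N = 1.3811e-06

1.3811e-06


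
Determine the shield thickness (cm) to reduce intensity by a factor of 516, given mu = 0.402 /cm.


x = ln(factor) / mu
x = ln(516) / 0.402
x = 15.538 cm

15.538


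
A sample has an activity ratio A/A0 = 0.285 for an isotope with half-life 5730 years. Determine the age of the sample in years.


lambda = ln(2) / t_half = ln(2) / 5730 = 1.209681e-04 /yr
t = -ln(A/A0) / lambda
t = -ln(0.285) / 1.209681e-04
t = 10377 yr

10377


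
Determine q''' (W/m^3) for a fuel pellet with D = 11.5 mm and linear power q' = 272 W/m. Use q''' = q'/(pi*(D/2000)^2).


r = D / 2 / 1000 = 11.5 / 2 / 1000 = 0.00575 m
q''' = q' / (pi * r^2)
q''' = 272 / (pi * 0.00575^2)
q''' = 2.6187e+06 W/m^3

2.6187e+06
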